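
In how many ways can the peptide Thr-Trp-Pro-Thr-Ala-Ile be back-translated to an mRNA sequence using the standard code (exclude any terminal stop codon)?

Thr: 4 codons.
Trp: 1 codon.
Pro: 4 codons.
Thr: 4 codons.
Ala: 4 codons.
Ile: 3 codons.
4 × 1 × 4 × 4 × 4 × 3 = 768.

768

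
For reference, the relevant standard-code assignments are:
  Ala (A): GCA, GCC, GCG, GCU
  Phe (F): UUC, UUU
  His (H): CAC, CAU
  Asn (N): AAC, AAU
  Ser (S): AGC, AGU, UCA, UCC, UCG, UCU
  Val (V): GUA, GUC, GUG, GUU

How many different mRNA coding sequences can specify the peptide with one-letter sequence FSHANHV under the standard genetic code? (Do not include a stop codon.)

1536

Phe: 2 codons.
Ser: 6 codons.
His: 2 codons.
Ala: 4 codons.
Asn: 2 codons.
His: 2 codons.
Val: 4 codons.
2 × 6 × 2 × 4 × 2 × 2 × 4 = 1536.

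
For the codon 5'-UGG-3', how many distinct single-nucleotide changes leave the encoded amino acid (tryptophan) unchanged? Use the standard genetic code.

0

Position 1: none → 0 synonymous.
Position 2: none → 0 synonymous.
Position 3: none → 0 synonymous.
Total: 0 + 0 + 0 = 0.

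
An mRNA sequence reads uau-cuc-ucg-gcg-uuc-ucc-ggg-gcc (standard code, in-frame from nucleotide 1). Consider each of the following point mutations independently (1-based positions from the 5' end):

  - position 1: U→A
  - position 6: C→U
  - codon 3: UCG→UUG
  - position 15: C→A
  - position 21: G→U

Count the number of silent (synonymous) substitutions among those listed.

2

Codon 1: UAU (Tyr) → AAU (Asn) — missense.
Codon 2: CUC (Leu) → CUU (Leu) — synonymous.
Codon 3: UCG (Ser) → UUG (Leu) — missense.
Codon 5: UUC (Phe) → UUA (Leu) — missense.
Codon 7: GGG (Gly) → GGU (Gly) — synonymous.
Synonymous: 2 of 5.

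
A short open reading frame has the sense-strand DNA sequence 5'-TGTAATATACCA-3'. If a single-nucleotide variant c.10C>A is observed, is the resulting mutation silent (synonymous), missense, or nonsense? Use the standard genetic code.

missense

Position 10 falls in codon 4: CCA → Pro.
After the substitution the codon is ACA → Thr.
Pro ≠ Thr, so this is a missense mutation.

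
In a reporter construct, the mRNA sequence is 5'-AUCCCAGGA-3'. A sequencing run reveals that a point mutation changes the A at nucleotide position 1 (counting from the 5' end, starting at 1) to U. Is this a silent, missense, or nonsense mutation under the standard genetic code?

Position 1 falls in codon 1: AUC → Ile.
After the substitution the codon is UUC → Phe.
Ile ≠ Phe, so this is a missense mutation.

missense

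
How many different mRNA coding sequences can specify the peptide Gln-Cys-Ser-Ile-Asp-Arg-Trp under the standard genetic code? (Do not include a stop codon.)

864

Gln: 2 codons.
Cys: 2 codons.
Ser: 6 codons.
Ile: 3 codons.
Asp: 2 codons.
Arg: 6 codons.
Trp: 1 codon.
2 × 2 × 6 × 3 × 2 × 6 × 1 = 864.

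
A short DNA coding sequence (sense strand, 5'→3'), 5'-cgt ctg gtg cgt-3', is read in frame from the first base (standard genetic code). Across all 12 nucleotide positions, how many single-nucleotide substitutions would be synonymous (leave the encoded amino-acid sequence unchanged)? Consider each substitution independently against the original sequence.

Codon 1 (CGT, Arg): 3 synonymous substitutions.
Codon 2 (CTG, Leu): 4 synonymous substitutions.
Codon 3 (GTG, Val): 3 synonymous substitutions.
Codon 4 (CGT, Arg): 3 synonymous substitutions.
Total: 3 + 4 + 3 + 3 = 13.

13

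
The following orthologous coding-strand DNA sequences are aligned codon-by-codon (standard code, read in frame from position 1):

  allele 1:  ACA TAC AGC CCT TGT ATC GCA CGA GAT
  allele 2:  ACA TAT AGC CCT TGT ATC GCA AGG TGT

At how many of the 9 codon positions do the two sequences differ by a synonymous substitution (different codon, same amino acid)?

Codon 1: ACA Thr / ACA Thr — identical.
Codon 2: TAC Tyr / TAT Tyr — synonymous.
Codon 3: AGC Ser / AGC Ser — identical.
Codon 4: CCT Pro / CCT Pro — identical.
Codon 5: TGT Cys / TGT Cys — identical.
Codon 6: ATC Ile / ATC Ile — identical.
Codon 7: GCA Ala / GCA Ala — identical.
Codon 8: CGA Arg / AGG Arg — synonymous.
Codon 9: GAT Asp / TGT Cys — nonsynonymous.
Synonymous differences: 2.

2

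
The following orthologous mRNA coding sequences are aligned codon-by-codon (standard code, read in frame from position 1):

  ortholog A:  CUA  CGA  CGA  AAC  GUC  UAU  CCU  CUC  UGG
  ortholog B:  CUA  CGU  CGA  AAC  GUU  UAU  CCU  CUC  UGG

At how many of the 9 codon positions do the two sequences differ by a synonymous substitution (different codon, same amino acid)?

Codon 1: CUA Leu / CUA Leu — identical.
Codon 2: CGA Arg / CGU Arg — synonymous.
Codon 3: CGA Arg / CGA Arg — identical.
Codon 4: AAC Asn / AAC Asn — identical.
Codon 5: GUC Val / GUU Val — synonymous.
Codon 6: UAU Tyr / UAU Tyr — identical.
Codon 7: CCU Pro / CCU Pro — identical.
Codon 8: CUC Leu / CUC Leu — identical.
Codon 9: UGG Trp / UGG Trp — identical.
Synonymous differences: 2.

2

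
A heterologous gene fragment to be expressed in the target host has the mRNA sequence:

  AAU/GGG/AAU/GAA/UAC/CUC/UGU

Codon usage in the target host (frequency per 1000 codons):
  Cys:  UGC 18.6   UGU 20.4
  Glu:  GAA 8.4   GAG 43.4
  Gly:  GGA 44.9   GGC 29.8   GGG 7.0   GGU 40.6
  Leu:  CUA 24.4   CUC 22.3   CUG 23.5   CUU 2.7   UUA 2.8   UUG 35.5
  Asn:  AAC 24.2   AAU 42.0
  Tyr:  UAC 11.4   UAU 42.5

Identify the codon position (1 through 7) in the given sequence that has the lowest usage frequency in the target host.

Codon 1 AAU (Asn): 42.0 per 1000.
Codon 2 GGG (Gly): 7.0 per 1000.
Codon 3 AAU (Asn): 42.0 per 1000.
Codon 4 GAA (Glu): 8.4 per 1000.
Codon 5 UAC (Tyr): 11.4 per 1000.
Codon 6 CUC (Leu): 22.3 per 1000.
Codon 7 UGU (Cys): 20.4 per 1000.
Lowest frequency is 7.0 at codon 2.

2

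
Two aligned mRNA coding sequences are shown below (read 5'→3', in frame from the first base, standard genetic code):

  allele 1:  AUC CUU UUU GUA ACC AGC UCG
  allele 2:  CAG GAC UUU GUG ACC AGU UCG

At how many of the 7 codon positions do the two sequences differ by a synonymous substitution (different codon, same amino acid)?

2

Codon 1: AUC Ile / CAG Gln — nonsynonymous.
Codon 2: CUU Leu / GAC Asp — nonsynonymous.
Codon 3: UUU Phe / UUU Phe — identical.
Codon 4: GUA Val / GUG Val — synonymous.
Codon 5: ACC Thr / ACC Thr — identical.
Codon 6: AGC Ser / AGU Ser — synonymous.
Codon 7: UCG Ser / UCG Ser — identical.
Synonymous differences: 2.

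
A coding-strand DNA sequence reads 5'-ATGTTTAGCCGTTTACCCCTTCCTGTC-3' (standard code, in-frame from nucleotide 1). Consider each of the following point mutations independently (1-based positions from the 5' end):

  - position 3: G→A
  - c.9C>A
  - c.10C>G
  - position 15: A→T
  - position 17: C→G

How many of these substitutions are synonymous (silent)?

0

Codon 1: ATG (Met) → ATA (Ile) — missense.
Codon 3: AGC (Ser) → AGA (Arg) — missense.
Codon 4: CGT (Arg) → GGT (Gly) — missense.
Codon 5: TTA (Leu) → TTT (Phe) — missense.
Codon 6: CCC (Pro) → CGC (Arg) — missense.
Synonymous: 0 of 5.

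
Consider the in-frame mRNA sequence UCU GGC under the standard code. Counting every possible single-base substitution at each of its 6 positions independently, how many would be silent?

6

Codon 1 (UCU, Ser): 3 synonymous substitutions.
Codon 2 (GGC, Gly): 3 synonymous substitutions.
Total: 3 + 3 = 6.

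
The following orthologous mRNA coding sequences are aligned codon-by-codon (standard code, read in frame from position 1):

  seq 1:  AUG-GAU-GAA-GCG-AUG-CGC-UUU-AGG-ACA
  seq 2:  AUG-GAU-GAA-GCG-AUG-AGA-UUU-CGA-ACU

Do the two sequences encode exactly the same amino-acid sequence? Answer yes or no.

yes

Codon 1: AUG Met / AUG Met — identical.
Codon 2: GAU Asp / GAU Asp — identical.
Codon 3: GAA Glu / GAA Glu — identical.
Codon 4: GCG Ala / GCG Ala — identical.
Codon 5: AUG Met / AUG Met — identical.
Codon 6: CGC Arg / AGA Arg — synonymous.
Codon 7: UUU Phe / UUU Phe — identical.
Codon 8: AGG Arg / CGA Arg — synonymous.
Codon 9: ACA Thr / ACU Thr — synonymous.
Nonsynonymous differences: 0 → same protein.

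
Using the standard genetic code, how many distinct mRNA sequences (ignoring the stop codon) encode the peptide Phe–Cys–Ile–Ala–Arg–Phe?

576

Phe: 2 codons.
Cys: 2 codons.
Ile: 3 codons.
Ala: 4 codons.
Arg: 6 codons.
Phe: 2 codons.
2 × 2 × 3 × 4 × 6 × 2 = 576.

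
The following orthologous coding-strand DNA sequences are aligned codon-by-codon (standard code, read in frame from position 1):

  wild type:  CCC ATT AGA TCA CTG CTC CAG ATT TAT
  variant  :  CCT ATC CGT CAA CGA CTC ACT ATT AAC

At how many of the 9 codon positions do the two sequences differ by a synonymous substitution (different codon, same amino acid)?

3

Codon 1: CCC Pro / CCT Pro — synonymous.
Codon 2: ATT Ile / ATC Ile — synonymous.
Codon 3: AGA Arg / CGT Arg — synonymous.
Codon 4: TCA Ser / CAA Gln — nonsynonymous.
Codon 5: CTG Leu / CGA Arg — nonsynonymous.
Codon 6: CTC Leu / CTC Leu — identical.
Codon 7: CAG Gln / ACT Thr — nonsynonymous.
Codon 8: ATT Ile / ATT Ile — identical.
Codon 9: TAT Tyr / AAC Asn — nonsynonymous.
Synonymous differences: 3.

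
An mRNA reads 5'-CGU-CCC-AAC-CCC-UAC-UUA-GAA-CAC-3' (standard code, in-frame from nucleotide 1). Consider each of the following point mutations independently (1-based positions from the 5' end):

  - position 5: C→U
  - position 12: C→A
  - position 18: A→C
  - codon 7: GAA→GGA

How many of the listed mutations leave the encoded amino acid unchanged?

1

Codon 2: CCC (Pro) → CUC (Leu) — missense.
Codon 4: CCC (Pro) → CCA (Pro) — synonymous.
Codon 6: UUA (Leu) → UUC (Phe) — missense.
Codon 7: GAA (Glu) → GGA (Gly) — missense.
Synonymous: 1 of 4.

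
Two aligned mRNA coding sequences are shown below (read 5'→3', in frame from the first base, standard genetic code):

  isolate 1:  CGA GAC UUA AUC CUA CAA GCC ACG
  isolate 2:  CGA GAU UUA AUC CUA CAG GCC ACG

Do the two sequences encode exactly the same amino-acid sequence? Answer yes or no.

yes

Codon 1: CGA Arg / CGA Arg — identical.
Codon 2: GAC Asp / GAU Asp — synonymous.
Codon 3: UUA Leu / UUA Leu — identical.
Codon 4: AUC Ile / AUC Ile — identical.
Codon 5: CUA Leu / CUA Leu — identical.
Codon 6: CAA Gln / CAG Gln — synonymous.
Codon 7: GCC Ala / GCC Ala — identical.
Codon 8: ACG Thr / ACG Thr — identical.
Nonsynonymous differences: 0 → same protein.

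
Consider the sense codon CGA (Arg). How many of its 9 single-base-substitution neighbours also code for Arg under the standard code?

4

Position 1: AGA → 1 synonymous.
Position 2: none → 0 synonymous.
Position 3: CGU, CGC, CGG → 3 synonymous.
Total: 1 + 0 + 3 = 4.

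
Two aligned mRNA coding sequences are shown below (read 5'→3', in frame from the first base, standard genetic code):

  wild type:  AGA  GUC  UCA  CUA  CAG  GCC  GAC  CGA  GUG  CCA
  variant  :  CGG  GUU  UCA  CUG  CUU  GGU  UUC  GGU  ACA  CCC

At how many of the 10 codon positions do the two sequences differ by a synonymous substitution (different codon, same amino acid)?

4

Codon 1: AGA Arg / CGG Arg — synonymous.
Codon 2: GUC Val / GUU Val — synonymous.
Codon 3: UCA Ser / UCA Ser — identical.
Codon 4: CUA Leu / CUG Leu — synonymous.
Codon 5: CAG Gln / CUU Leu — nonsynonymous.
Codon 6: GCC Ala / GGU Gly — nonsynonymous.
Codon 7: GAC Asp / UUC Phe — nonsynonymous.
Codon 8: CGA Arg / GGU Gly — nonsynonymous.
Codon 9: GUG Val / ACA Thr — nonsynonymous.
Codon 10: CCA Pro / CCC Pro — synonymous.
Synonymous differences: 4.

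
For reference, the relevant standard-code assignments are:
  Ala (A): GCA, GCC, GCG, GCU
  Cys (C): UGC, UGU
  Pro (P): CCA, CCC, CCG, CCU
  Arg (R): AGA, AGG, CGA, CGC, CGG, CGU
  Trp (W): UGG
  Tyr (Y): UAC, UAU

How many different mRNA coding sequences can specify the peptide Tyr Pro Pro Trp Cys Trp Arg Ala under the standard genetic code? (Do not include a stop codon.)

Tyr: 2 codons.
Pro: 4 codons.
Pro: 4 codons.
Trp: 1 codon.
Cys: 2 codons.
Trp: 1 codon.
Arg: 6 codons.
Ala: 4 codons.
2 × 4 × 4 × 1 × 2 × 1 × 6 × 4 = 1536.

1536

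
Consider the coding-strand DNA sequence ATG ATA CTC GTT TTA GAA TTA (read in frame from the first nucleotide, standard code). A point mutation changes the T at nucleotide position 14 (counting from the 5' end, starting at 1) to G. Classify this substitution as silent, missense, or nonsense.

nonsense

Position 14 falls in codon 5: TTA → Leu.
After the substitution the codon is TGA → Stop.
The new codon is a stop codon, so this is a nonsense mutation.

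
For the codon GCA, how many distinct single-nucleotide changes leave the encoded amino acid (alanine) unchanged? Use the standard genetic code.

3

Position 1: none → 0 synonymous.
Position 2: none → 0 synonymous.
Position 3: GCT, GCC, GCG → 3 synonymous.
Total: 0 + 0 + 3 = 3.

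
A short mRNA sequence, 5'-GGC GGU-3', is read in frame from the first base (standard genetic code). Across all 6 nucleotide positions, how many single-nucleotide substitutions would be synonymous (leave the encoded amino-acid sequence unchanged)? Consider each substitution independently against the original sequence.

6

Codon 1 (GGC, Gly): 3 synonymous substitutions.
Codon 2 (GGU, Gly): 3 synonymous substitutions.
Total: 3 + 3 = 6.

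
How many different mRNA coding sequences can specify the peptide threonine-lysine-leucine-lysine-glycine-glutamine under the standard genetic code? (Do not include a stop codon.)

Thr: 4 codons.
Lys: 2 codons.
Leu: 6 codons.
Lys: 2 codons.
Gly: 4 codons.
Gln: 2 codons.
4 × 2 × 6 × 2 × 4 × 2 = 768.

768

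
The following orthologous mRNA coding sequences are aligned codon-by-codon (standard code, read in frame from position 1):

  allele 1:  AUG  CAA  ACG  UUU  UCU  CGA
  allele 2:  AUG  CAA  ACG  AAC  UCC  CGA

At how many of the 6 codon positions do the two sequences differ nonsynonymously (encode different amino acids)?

Codon 1: AUG Met / AUG Met — identical.
Codon 2: CAA Gln / CAA Gln — identical.
Codon 3: ACG Thr / ACG Thr — identical.
Codon 4: UUU Phe / AAC Asn — nonsynonymous.
Codon 5: UCU Ser / UCC Ser — synonymous.
Codon 6: CGA Arg / CGA Arg — identical.
Nonsynonymous differences: 1.

1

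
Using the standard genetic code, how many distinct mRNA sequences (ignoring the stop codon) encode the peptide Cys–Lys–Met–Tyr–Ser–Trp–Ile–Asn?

Cys: 2 codons.
Lys: 2 codons.
Met: 1 codon.
Tyr: 2 codons.
Ser: 6 codons.
Trp: 1 codon.
Ile: 3 codons.
Asn: 2 codons.
2 × 2 × 1 × 2 × 6 × 1 × 3 × 2 = 288.

288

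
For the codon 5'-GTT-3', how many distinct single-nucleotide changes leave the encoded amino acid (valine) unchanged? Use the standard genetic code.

Position 1: none → 0 synonymous.
Position 2: none → 0 synonymous.
Position 3: GTC, GTA, GTG → 3 synonymous.
Total: 0 + 0 + 3 = 3.

3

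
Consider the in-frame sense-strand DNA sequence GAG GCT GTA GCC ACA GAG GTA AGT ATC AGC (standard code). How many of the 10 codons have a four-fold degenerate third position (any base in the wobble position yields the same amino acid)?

Codon 1 GAG (Glu): third position 2-fold.
Codon 2 GCT (Ala): third position 4-fold.
Codon 3 GTA (Val): third position 4-fold.
Codon 4 GCC (Ala): third position 4-fold.
Codon 5 ACA (Thr): third position 4-fold.
Codon 6 GAG (Glu): third position 2-fold.
Codon 7 GTA (Val): third position 4-fold.
Codon 8 AGT (Ser): third position 2-fold.
Codon 9 ATC (Ile): third position 3-fold.
Codon 10 AGC (Ser): third position 2-fold.
Four-fold degenerate third positions: 5.

5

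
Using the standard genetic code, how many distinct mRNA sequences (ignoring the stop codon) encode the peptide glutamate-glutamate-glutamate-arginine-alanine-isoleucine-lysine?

Glu: 2 codons.
Glu: 2 codons.
Glu: 2 codons.
Arg: 6 codons.
Ala: 4 codons.
Ile: 3 codons.
Lys: 2 codons.
2 × 2 × 2 × 6 × 4 × 3 × 2 = 1152.

1152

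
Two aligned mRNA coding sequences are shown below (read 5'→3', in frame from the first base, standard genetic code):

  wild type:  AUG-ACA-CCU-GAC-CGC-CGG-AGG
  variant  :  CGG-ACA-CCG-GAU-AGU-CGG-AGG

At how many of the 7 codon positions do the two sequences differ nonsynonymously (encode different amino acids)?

2

Codon 1: AUG Met / CGG Arg — nonsynonymous.
Codon 2: ACA Thr / ACA Thr — identical.
Codon 3: CCU Pro / CCG Pro — synonymous.
Codon 4: GAC Asp / GAU Asp — synonymous.
Codon 5: CGC Arg / AGU Ser — nonsynonymous.
Codon 6: CGG Arg / CGG Arg — identical.
Codon 7: AGG Arg / AGG Arg — identical.
Nonsynonymous differences: 2.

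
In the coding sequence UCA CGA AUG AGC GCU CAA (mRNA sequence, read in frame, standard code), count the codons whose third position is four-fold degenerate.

Codon 1 UCA (Ser): third position 4-fold.
Codon 2 CGA (Arg): third position 4-fold.
Codon 3 AUG (Met): third position 1-fold.
Codon 4 AGC (Ser): third position 2-fold.
Codon 5 GCU (Ala): third position 4-fold.
Codon 6 CAA (Gln): third position 2-fold.
Four-fold degenerate third positions: 3.

3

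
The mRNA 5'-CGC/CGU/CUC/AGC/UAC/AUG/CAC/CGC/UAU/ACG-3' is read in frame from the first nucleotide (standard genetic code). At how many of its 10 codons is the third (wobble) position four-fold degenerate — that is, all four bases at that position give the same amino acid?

Codon 1 CGC (Arg): third position 4-fold.
Codon 2 CGU (Arg): third position 4-fold.
Codon 3 CUC (Leu): third position 4-fold.
Codon 4 AGC (Ser): third position 2-fold.
Codon 5 UAC (Tyr): third position 2-fold.
Codon 6 AUG (Met): third position 1-fold.
Codon 7 CAC (His): third position 2-fold.
Codon 8 CGC (Arg): third position 4-fold.
Codon 9 UAU (Tyr): third position 2-fold.
Codon 10 ACG (Thr): third position 4-fold.
Four-fold degenerate third positions: 5.

5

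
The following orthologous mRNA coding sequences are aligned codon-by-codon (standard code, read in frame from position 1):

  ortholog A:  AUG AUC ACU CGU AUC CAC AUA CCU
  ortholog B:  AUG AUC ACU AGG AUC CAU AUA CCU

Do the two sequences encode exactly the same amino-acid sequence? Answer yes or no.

yes

Codon 1: AUG Met / AUG Met — identical.
Codon 2: AUC Ile / AUC Ile — identical.
Codon 3: ACU Thr / ACU Thr — identical.
Codon 4: CGU Arg / AGG Arg — synonymous.
Codon 5: AUC Ile / AUC Ile — identical.
Codon 6: CAC His / CAU His — synonymous.
Codon 7: AUA Ile / AUA Ile — identical.
Codon 8: CCU Pro / CCU Pro — identical.
Nonsynonymous differences: 0 → same protein.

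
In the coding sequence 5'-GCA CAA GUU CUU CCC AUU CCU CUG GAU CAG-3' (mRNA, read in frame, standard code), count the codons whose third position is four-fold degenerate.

Codon 1 GCA (Ala): third position 4-fold.
Codon 2 CAA (Gln): third position 2-fold.
Codon 3 GUU (Val): third position 4-fold.
Codon 4 CUU (Leu): third position 4-fold.
Codon 5 CCC (Pro): third position 4-fold.
Codon 6 AUU (Ile): third position 3-fold.
Codon 7 CCU (Pro): third position 4-fold.
Codon 8 CUG (Leu): third position 4-fold.
Codon 9 GAU (Asp): third position 2-fold.
Codon 10 CAG (Gln): third position 2-fold.
Four-fold degenerate third positions: 6.

6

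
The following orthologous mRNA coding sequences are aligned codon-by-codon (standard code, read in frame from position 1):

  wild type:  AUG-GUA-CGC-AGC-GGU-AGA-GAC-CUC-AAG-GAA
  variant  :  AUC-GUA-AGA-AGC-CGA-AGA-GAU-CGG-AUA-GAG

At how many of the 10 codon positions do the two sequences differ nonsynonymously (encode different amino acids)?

Codon 1: AUG Met / AUC Ile — nonsynonymous.
Codon 2: GUA Val / GUA Val — identical.
Codon 3: CGC Arg / AGA Arg — synonymous.
Codon 4: AGC Ser / AGC Ser — identical.
Codon 5: GGU Gly / CGA Arg — nonsynonymous.
Codon 6: AGA Arg / AGA Arg — identical.
Codon 7: GAC Asp / GAU Asp — synonymous.
Codon 8: CUC Leu / CGG Arg — nonsynonymous.
Codon 9: AAG Lys / AUA Ile — nonsynonymous.
Codon 10: GAA Glu / GAG Glu — synonymous.
Nonsynonymous differences: 4.

4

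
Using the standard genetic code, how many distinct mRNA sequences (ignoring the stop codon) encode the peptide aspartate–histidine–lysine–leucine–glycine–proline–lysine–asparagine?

Asp: 2 codons.
His: 2 codons.
Lys: 2 codons.
Leu: 6 codons.
Gly: 4 codons.
Pro: 4 codons.
Lys: 2 codons.
Asn: 2 codons.
2 × 2 × 2 × 6 × 4 × 4 × 2 × 2 = 3072.

3072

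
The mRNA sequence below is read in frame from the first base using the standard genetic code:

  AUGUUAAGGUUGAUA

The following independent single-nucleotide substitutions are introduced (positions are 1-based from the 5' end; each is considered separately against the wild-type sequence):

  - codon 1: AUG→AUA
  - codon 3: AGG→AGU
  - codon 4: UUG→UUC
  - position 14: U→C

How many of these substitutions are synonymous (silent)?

0

Codon 1: AUG (Met) → AUA (Ile) — missense.
Codon 3: AGG (Arg) → AGU (Ser) — missense.
Codon 4: UUG (Leu) → UUC (Phe) — missense.
Codon 5: AUA (Ile) → ACA (Thr) — missense.
Synonymous: 0 of 4.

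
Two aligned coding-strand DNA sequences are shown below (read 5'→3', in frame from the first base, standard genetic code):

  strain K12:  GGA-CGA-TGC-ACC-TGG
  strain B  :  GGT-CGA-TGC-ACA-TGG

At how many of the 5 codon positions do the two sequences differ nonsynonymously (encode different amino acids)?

Codon 1: GGA Gly / GGT Gly — synonymous.
Codon 2: CGA Arg / CGA Arg — identical.
Codon 3: TGC Cys / TGC Cys — identical.
Codon 4: ACC Thr / ACA Thr — synonymous.
Codon 5: TGG Trp / TGG Trp — identical.
Nonsynonymous differences: 0.

0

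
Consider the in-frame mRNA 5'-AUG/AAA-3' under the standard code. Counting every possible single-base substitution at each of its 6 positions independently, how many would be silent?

Codon 1 (AUG, Met): 0 synonymous substitutions.
Codon 2 (AAA, Lys): 1 synonymous substitution.
Total: 0 + 1 = 1.

1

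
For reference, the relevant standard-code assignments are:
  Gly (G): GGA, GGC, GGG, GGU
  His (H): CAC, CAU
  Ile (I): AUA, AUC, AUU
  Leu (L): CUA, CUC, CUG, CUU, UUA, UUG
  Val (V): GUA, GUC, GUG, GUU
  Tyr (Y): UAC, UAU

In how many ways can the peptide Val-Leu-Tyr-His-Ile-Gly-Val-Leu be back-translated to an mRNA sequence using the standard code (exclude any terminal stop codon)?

Val: 4 codons.
Leu: 6 codons.
Tyr: 2 codons.
His: 2 codons.
Ile: 3 codons.
Gly: 4 codons.
Val: 4 codons.
Leu: 6 codons.
4 × 6 × 2 × 2 × 3 × 4 × 4 × 6 = 27648.

27648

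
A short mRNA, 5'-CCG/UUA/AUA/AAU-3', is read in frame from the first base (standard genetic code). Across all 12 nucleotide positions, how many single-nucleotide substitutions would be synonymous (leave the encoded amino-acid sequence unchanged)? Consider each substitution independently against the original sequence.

Codon 1 (CCG, Pro): 3 synonymous substitutions.
Codon 2 (UUA, Leu): 2 synonymous substitutions.
Codon 3 (AUA, Ile): 2 synonymous substitutions.
Codon 4 (AAU, Asn): 1 synonymous substitution.
Total: 3 + 2 + 2 + 1 = 8.

8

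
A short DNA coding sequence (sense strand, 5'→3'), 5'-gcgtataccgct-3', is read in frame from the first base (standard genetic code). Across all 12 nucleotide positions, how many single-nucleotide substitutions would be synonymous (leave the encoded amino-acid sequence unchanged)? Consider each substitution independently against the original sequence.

10

Codon 1 (GCG, Ala): 3 synonymous substitutions.
Codon 2 (TAT, Tyr): 1 synonymous substitution.
Codon 3 (ACC, Thr): 3 synonymous substitutions.
Codon 4 (GCT, Ala): 3 synonymous substitutions.
Total: 3 + 1 + 3 + 3 = 10.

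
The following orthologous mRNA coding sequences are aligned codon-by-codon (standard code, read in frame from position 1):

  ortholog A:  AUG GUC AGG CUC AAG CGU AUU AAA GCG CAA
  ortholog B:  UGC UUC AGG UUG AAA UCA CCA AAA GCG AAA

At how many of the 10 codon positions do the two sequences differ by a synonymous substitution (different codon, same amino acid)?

2

Codon 1: AUG Met / UGC Cys — nonsynonymous.
Codon 2: GUC Val / UUC Phe — nonsynonymous.
Codon 3: AGG Arg / AGG Arg — identical.
Codon 4: CUC Leu / UUG Leu — synonymous.
Codon 5: AAG Lys / AAA Lys — synonymous.
Codon 6: CGU Arg / UCA Ser — nonsynonymous.
Codon 7: AUU Ile / CCA Pro — nonsynonymous.
Codon 8: AAA Lys / AAA Lys — identical.
Codon 9: GCG Ala / GCG Ala — identical.
Codon 10: CAA Gln / AAA Lys — nonsynonymous.
Synonymous differences: 2.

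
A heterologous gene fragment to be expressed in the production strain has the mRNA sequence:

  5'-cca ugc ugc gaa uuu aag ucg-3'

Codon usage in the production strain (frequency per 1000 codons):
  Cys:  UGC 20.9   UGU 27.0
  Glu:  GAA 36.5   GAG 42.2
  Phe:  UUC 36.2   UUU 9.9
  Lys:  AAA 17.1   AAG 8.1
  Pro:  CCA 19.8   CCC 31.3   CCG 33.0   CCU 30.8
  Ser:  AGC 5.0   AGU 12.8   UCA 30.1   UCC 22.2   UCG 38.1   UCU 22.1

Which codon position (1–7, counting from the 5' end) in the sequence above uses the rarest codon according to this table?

6

Codon 1 CCA (Pro): 19.8 per 1000.
Codon 2 UGC (Cys): 20.9 per 1000.
Codon 3 UGC (Cys): 20.9 per 1000.
Codon 4 GAA (Glu): 36.5 per 1000.
Codon 5 UUU (Phe): 9.9 per 1000.
Codon 6 AAG (Lys): 8.1 per 1000.
Codon 7 UCG (Ser): 38.1 per 1000.
Lowest frequency is 8.1 at codon 6.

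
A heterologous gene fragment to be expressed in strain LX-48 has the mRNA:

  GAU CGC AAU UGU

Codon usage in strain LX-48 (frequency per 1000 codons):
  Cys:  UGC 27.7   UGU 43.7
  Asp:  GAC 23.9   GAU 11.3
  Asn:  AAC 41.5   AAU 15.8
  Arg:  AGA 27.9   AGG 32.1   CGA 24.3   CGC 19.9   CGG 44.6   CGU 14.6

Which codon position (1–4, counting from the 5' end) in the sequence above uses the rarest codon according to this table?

1

Codon 1 GAU (Asp): 11.3 per 1000.
Codon 2 CGC (Arg): 19.9 per 1000.
Codon 3 AAU (Asn): 15.8 per 1000.
Codon 4 UGU (Cys): 43.7 per 1000.
Lowest frequency is 11.3 at codon 1.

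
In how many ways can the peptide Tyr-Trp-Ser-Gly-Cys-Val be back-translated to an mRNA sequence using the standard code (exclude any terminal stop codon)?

Tyr: 2 codons.
Trp: 1 codon.
Ser: 6 codons.
Gly: 4 codons.
Cys: 2 codons.
Val: 4 codons.
2 × 1 × 6 × 4 × 2 × 4 = 384.

384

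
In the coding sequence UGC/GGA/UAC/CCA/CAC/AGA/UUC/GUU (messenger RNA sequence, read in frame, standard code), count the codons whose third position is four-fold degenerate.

3

Codon 1 UGC (Cys): third position 2-fold.
Codon 2 GGA (Gly): third position 4-fold.
Codon 3 UAC (Tyr): third position 2-fold.
Codon 4 CCA (Pro): third position 4-fold.
Codon 5 CAC (His): third position 2-fold.
Codon 6 AGA (Arg): third position 2-fold.
Codon 7 UUC (Phe): third position 2-fold.
Codon 8 GUU (Val): third position 4-fold.
Four-fold degenerate third positions: 3.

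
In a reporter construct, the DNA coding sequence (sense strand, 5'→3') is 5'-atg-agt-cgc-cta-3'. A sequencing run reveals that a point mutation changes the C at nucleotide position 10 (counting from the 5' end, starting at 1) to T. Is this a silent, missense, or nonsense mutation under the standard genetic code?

Position 10 falls in codon 4: CTA → Leu.
After the substitution the codon is TTA → Leu.
Both encode Leu, so the change is synonymous.

silent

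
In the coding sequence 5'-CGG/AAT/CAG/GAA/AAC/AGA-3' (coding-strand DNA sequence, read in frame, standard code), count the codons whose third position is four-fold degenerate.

Codon 1 CGG (Arg): third position 4-fold.
Codon 2 AAT (Asn): third position 2-fold.
Codon 3 CAG (Gln): third position 2-fold.
Codon 4 GAA (Glu): third position 2-fold.
Codon 5 AAC (Asn): third position 2-fold.
Codon 6 AGA (Arg): third position 2-fold.
Four-fold degenerate third positions: 1.

1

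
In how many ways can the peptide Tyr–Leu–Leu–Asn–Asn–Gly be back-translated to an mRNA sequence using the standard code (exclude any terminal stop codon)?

1152

Tyr: 2 codons.
Leu: 6 codons.
Leu: 6 codons.
Asn: 2 codons.
Asn: 2 codons.
Gly: 4 codons.
2 × 6 × 6 × 2 × 2 × 4 = 1152.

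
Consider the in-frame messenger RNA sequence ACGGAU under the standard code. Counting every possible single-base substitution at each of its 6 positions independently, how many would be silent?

Codon 1 (ACG, Thr): 3 synonymous substitutions.
Codon 2 (GAU, Asp): 1 synonymous substitution.
Total: 3 + 1 = 4.

4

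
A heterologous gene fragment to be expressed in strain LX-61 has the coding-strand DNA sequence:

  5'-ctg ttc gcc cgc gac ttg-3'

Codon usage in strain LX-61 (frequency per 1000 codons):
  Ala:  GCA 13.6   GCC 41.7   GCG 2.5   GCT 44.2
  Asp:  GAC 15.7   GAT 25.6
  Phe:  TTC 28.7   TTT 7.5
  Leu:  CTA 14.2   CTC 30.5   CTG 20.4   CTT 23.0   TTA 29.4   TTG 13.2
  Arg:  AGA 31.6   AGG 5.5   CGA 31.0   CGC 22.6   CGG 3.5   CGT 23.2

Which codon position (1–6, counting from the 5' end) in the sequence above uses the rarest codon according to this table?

6

Codon 1 CTG (Leu): 20.4 per 1000.
Codon 2 TTC (Phe): 28.7 per 1000.
Codon 3 GCC (Ala): 41.7 per 1000.
Codon 4 CGC (Arg): 22.6 per 1000.
Codon 5 GAC (Asp): 15.7 per 1000.
Codon 6 TTG (Leu): 13.2 per 1000.
Lowest frequency is 13.2 at codon 6.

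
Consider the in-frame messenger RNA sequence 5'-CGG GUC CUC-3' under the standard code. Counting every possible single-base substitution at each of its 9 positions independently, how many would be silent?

Codon 1 (CGG, Arg): 4 synonymous substitutions.
Codon 2 (GUC, Val): 3 synonymous substitutions.
Codon 3 (CUC, Leu): 3 synonymous substitutions.
Total: 4 + 3 + 3 = 10.

10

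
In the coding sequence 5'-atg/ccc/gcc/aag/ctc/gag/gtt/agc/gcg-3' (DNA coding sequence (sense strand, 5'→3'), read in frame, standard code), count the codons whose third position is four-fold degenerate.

5

Codon 1 ATG (Met): third position 1-fold.
Codon 2 CCC (Pro): third position 4-fold.
Codon 3 GCC (Ala): third position 4-fold.
Codon 4 AAG (Lys): third position 2-fold.
Codon 5 CTC (Leu): third position 4-fold.
Codon 6 GAG (Glu): third position 2-fold.
Codon 7 GTT (Val): third position 4-fold.
Codon 8 AGC (Ser): third position 2-fold.
Codon 9 GCG (Ala): third position 4-fold.
Four-fold degenerate third positions: 5.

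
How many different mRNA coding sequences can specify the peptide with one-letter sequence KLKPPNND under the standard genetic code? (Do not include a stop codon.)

Lys: 2 codons.
Leu: 6 codons.
Lys: 2 codons.
Pro: 4 codons.
Pro: 4 codons.
Asn: 2 codons.
Asn: 2 codons.
Asp: 2 codons.
2 × 6 × 2 × 4 × 4 × 2 × 2 × 2 = 3072.

3072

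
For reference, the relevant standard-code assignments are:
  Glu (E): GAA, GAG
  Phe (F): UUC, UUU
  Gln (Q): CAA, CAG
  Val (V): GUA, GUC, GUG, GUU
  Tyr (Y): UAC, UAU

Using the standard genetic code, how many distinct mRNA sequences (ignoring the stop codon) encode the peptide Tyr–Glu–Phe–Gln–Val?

Tyr: 2 codons.
Glu: 2 codons.
Phe: 2 codons.
Gln: 2 codons.
Val: 4 codons.
2 × 2 × 2 × 2 × 4 = 64.

64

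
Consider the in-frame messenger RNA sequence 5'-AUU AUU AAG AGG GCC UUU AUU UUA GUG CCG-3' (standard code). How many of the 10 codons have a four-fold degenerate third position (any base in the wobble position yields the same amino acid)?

Codon 1 AUU (Ile): third position 3-fold.
Codon 2 AUU (Ile): third position 3-fold.
Codon 3 AAG (Lys): third position 2-fold.
Codon 4 AGG (Arg): third position 2-fold.
Codon 5 GCC (Ala): third position 4-fold.
Codon 6 UUU (Phe): third position 2-fold.
Codon 7 AUU (Ile): third position 3-fold.
Codon 8 UUA (Leu): third position 2-fold.
Codon 9 GUG (Val): third position 4-fold.
Codon 10 CCG (Pro): third position 4-fold.
Four-fold degenerate third positions: 3.

3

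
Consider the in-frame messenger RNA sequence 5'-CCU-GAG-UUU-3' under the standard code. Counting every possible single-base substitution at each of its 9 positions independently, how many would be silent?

5

Codon 1 (CCU, Pro): 3 synonymous substitutions.
Codon 2 (GAG, Glu): 1 synonymous substitution.
Codon 3 (UUU, Phe): 1 synonymous substitution.
Total: 3 + 1 + 1 = 5.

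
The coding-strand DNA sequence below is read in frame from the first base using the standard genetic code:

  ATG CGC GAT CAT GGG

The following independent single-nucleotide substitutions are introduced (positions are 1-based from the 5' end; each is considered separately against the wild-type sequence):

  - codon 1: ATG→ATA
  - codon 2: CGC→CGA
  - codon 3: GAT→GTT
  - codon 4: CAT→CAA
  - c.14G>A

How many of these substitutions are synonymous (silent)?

1

Codon 1: ATG (Met) → ATA (Ile) — missense.
Codon 2: CGC (Arg) → CGA (Arg) — synonymous.
Codon 3: GAT (Asp) → GTT (Val) — missense.
Codon 4: CAT (His) → CAA (Gln) — missense.
Codon 5: GGG (Gly) → GAG (Glu) — missense.
Synonymous: 1 of 5.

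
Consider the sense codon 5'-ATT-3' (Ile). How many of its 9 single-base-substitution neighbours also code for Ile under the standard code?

Position 1: none → 0 synonymous.
Position 2: none → 0 synonymous.
Position 3: ATC, ATA → 2 synonymous.
Total: 0 + 0 + 2 = 2.

2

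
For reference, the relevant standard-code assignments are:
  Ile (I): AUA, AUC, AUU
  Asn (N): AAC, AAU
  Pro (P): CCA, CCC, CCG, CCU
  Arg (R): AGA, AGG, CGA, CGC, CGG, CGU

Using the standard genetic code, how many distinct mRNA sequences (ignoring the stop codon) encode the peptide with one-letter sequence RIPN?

Arg: 6 codons.
Ile: 3 codons.
Pro: 4 codons.
Asn: 2 codons.
6 × 3 × 4 × 2 = 144.

144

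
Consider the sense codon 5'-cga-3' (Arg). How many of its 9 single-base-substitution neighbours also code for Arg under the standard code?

4

Position 1: AGA → 1 synonymous.
Position 2: none → 0 synonymous.
Position 3: CGU, CGC, CGG → 3 synonymous.
Total: 1 + 0 + 3 = 4.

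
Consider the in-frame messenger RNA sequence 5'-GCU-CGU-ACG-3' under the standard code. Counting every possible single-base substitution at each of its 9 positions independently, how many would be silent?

9

Codon 1 (GCU, Ala): 3 synonymous substitutions.
Codon 2 (CGU, Arg): 3 synonymous substitutions.
Codon 3 (ACG, Thr): 3 synonymous substitutions.
Total: 3 + 3 + 3 = 9.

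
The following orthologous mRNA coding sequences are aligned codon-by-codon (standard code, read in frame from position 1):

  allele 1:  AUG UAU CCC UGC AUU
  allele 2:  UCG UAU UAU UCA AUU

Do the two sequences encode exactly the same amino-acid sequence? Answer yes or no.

Codon 1: AUG Met / UCG Ser — nonsynonymous.
Codon 2: UAU Tyr / UAU Tyr — identical.
Codon 3: CCC Pro / UAU Tyr — nonsynonymous.
Codon 4: UGC Cys / UCA Ser — nonsynonymous.
Codon 5: AUU Ile / AUU Ile — identical.
Nonsynonymous differences: 3 → different protein.

no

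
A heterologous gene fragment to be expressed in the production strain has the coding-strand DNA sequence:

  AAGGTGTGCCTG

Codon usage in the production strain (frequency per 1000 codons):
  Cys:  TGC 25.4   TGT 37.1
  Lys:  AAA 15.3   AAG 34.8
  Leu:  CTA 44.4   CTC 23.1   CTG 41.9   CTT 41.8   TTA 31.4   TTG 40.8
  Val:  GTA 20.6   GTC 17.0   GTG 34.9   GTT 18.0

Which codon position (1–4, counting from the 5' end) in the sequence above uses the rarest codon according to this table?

Codon 1 AAG (Lys): 34.8 per 1000.
Codon 2 GTG (Val): 34.9 per 1000.
Codon 3 TGC (Cys): 25.4 per 1000.
Codon 4 CTG (Leu): 41.9 per 1000.
Lowest frequency is 25.4 at codon 3.

3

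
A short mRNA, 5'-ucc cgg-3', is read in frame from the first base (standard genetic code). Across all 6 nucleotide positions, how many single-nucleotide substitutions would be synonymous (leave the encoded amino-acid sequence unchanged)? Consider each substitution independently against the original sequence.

Codon 1 (UCC, Ser): 3 synonymous substitutions.
Codon 2 (CGG, Arg): 4 synonymous substitutions.
Total: 3 + 4 = 7.

7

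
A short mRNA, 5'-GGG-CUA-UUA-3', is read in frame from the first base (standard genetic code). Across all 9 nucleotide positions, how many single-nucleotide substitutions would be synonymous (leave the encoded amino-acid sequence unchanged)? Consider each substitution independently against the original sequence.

Codon 1 (GGG, Gly): 3 synonymous substitutions.
Codon 2 (CUA, Leu): 4 synonymous substitutions.
Codon 3 (UUA, Leu): 2 synonymous substitutions.
Total: 3 + 4 + 2 = 9.

9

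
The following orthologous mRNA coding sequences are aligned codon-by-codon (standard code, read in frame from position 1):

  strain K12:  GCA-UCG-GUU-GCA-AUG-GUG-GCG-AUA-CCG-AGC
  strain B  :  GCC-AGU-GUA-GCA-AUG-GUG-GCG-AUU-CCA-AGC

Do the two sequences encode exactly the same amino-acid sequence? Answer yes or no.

Codon 1: GCA Ala / GCC Ala — synonymous.
Codon 2: UCG Ser / AGU Ser — synonymous.
Codon 3: GUU Val / GUA Val — synonymous.
Codon 4: GCA Ala / GCA Ala — identical.
Codon 5: AUG Met / AUG Met — identical.
Codon 6: GUG Val / GUG Val — identical.
Codon 7: GCG Ala / GCG Ala — identical.
Codon 8: AUA Ile / AUU Ile — synonymous.
Codon 9: CCG Pro / CCA Pro — synonymous.
Codon 10: AGC Ser / AGC Ser — identical.
Nonsynonymous differences: 0 → same protein.

yes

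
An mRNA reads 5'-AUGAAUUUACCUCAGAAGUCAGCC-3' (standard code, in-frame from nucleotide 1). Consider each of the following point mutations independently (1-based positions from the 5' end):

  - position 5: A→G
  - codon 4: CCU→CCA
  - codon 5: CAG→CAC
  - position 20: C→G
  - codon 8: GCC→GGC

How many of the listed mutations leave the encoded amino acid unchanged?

Codon 2: AAU (Asn) → AGU (Ser) — missense.
Codon 4: CCU (Pro) → CCA (Pro) — synonymous.
Codon 5: CAG (Gln) → CAC (His) — missense.
Codon 7: UCA (Ser) → UGA (Stop) — nonsense.
Codon 8: GCC (Ala) → GGC (Gly) — missense.
Synonymous: 1 of 5.

1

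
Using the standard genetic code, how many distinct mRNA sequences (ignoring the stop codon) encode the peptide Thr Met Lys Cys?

16

Thr: 4 codons.
Met: 1 codon.
Lys: 2 codons.
Cys: 2 codons.
4 × 1 × 2 × 2 = 16.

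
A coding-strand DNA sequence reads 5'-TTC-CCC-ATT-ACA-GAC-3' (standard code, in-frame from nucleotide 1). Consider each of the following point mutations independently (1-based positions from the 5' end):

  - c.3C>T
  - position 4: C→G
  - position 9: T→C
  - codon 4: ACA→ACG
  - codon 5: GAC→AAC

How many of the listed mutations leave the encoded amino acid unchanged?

Codon 1: TTC (Phe) → TTT (Phe) — synonymous.
Codon 2: CCC (Pro) → GCC (Ala) — missense.
Codon 3: ATT (Ile) → ATC (Ile) — synonymous.
Codon 4: ACA (Thr) → ACG (Thr) — synonymous.
Codon 5: GAC (Asp) → AAC (Asn) — missense.
Synonymous: 3 of 5.

3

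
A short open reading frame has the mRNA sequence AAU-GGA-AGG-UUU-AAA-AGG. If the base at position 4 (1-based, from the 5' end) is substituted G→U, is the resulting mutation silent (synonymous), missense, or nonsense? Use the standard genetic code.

nonsense

Position 4 falls in codon 2: GGA → Gly.
After the substitution the codon is UGA → Stop.
The new codon is a stop codon, so this is a nonsense mutation.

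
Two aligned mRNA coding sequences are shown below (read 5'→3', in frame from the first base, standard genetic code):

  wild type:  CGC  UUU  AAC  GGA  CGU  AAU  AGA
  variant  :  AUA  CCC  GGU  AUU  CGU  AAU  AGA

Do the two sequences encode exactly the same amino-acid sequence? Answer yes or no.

Codon 1: CGC Arg / AUA Ile — nonsynonymous.
Codon 2: UUU Phe / CCC Pro — nonsynonymous.
Codon 3: AAC Asn / GGU Gly — nonsynonymous.
Codon 4: GGA Gly / AUU Ile — nonsynonymous.
Codon 5: CGU Arg / CGU Arg — identical.
Codon 6: AAU Asn / AAU Asn — identical.
Codon 7: AGA Arg / AGA Arg — identical.
Nonsynonymous differences: 4 → different protein.

no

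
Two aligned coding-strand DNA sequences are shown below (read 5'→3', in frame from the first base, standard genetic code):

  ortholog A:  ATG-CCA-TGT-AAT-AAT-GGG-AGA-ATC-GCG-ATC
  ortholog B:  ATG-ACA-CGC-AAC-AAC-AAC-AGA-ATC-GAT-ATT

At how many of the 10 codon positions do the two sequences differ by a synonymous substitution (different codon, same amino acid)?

Codon 1: ATG Met / ATG Met — identical.
Codon 2: CCA Pro / ACA Thr — nonsynonymous.
Codon 3: TGT Cys / CGC Arg — nonsynonymous.
Codon 4: AAT Asn / AAC Asn — synonymous.
Codon 5: AAT Asn / AAC Asn — synonymous.
Codon 6: GGG Gly / AAC Asn — nonsynonymous.
Codon 7: AGA Arg / AGA Arg — identical.
Codon 8: ATC Ile / ATC Ile — identical.
Codon 9: GCG Ala / GAT Asp — nonsynonymous.
Codon 10: ATC Ile / ATT Ile — synonymous.
Synonymous differences: 3.

3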